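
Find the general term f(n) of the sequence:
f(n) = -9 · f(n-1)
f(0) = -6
Pure geometric recurrence with ratio -9.
By induction f(n) = f(0) · (-9)^n = - 6 \left(-9\right)^{n}.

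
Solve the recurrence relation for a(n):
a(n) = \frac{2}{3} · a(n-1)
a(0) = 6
Pure geometric recurrence with ratio \frac{2}{3}.
By induction a(n) = a(0) · (\frac{2}{3})^n = 6 \left(\frac{2}{3}\right)^{n}.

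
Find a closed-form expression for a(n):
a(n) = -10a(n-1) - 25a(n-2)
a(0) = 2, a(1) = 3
Characteristic equation: x² + 10x + 25 = 0, which is (x - (-5))².
Repeated root r = -5.
General solution: a(n) = (A + Bn)·(-5)^n.
From a(0) = 2: A = 2.
From a(1) = 3: (A + B)·(-5) = 3 ⇒ B = - \frac{13}{5}.
So a(n) = \left(2 - \frac{13 n}{5}\right) \cdot (-5)^n.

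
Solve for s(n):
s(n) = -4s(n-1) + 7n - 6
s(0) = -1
First-order linear with linear forcing.
Homogeneous solution: s_h(n) = A·(-4)^n.
Try particular s_p(n) = pn + q. Substituting:
  pn + q = -4(p(n-1) + q) + 7n - 6.
Matching the n-coefficient: p = -4p + 7 ⇒ p = \frac{7}{5}.
Matching constants: q = 4p - 4q - 6 ⇒ q = - \frac{2}{25}.
General: s(n) = A·(-4)^n + \frac{7 n}{5} - \frac{2}{25}.
Apply s(0) = -1: A - \frac{2}{25} = -1 ⇒ A = - \frac{23}{25}.
So s(n) = - \frac{23 \left(-4\right)^{n}}{25} + \frac{7 n}{5} - \frac{2}{25}.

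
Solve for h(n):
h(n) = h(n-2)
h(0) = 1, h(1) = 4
Characteristic equation: x² - 1 = 0, which factors as (x - (1))(x - (-1)) = 0.
Roots r₁ = 1, r₂ = -1 (distinct).
General solution: h(n) = A·(1)^n + B·(-1)^n.
From h(0) = 1: A + B = 1.
From h(1) = 4: A - B = 4.
Solving: A = \frac{5}{2}, B = - \frac{3}{2}.
So h(n) = \frac{5}{2} - \frac{3 \left(-1\right)^{n}}{2}.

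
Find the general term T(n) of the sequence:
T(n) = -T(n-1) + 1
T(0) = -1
First-order linear non-homogeneous.
Homogeneous solution: T_h(n) = A·(-1)^n.
Try constant particular solution T_p = K: K = -K + 1 ⇒ K = \frac{1}{2}.
General: T(n) = A·(-1)^n + \frac{1}{2}.
Apply T(0) = -1: A + \frac{1}{2} = -1 ⇒ A = - \frac{3}{2}.
So T(n) = \frac{1}{2} - \frac{3 \left(-1\right)^{n}}{2}.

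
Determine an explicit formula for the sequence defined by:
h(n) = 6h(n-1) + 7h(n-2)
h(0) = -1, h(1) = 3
Characteristic equation: x² - 6x - 7 = 0, which factors as (x - (7))(x - (-1)) = 0.
Roots r₁ = 7, r₂ = -1 (distinct).
General solution: h(n) = A·(7)^n + B·(-1)^n.
From h(0) = -1: A + B = -1.
From h(1) = 3: 7A - B = 3.
Solving: A = \frac{1}{4}, B = - \frac{5}{4}.
So h(n) = - \frac{5 \left(-1\right)^{n}}{4} + \frac{7^{n}}{4}.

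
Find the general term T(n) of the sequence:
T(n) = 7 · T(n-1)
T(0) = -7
Pure geometric recurrence with ratio 7.
By induction T(n) = T(0) · (7)^n = - 7 \cdot 7^{n}.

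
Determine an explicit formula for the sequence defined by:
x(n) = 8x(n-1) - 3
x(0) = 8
First-order linear non-homogeneous.
Homogeneous solution: x_h(n) = A·(8)^n.
Try constant particular solution x_p = K: K = 8K - 3 ⇒ K = \frac{3}{7}.
General: x(n) = A·(8)^n + \frac{3}{7}.
Apply x(0) = 8: A + \frac{3}{7} = 8 ⇒ A = \frac{53}{7}.
So x(n) = \frac{53 \cdot 8^{n}}{7} + \frac{3}{7}.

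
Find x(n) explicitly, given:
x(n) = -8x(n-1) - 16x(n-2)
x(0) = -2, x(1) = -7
Characteristic equation: x² + 8x + 16 = 0, which is (x - (-4))².
Repeated root r = -4.
General solution: x(n) = (A + Bn)·(-4)^n.
From x(0) = -2: A = -2.
From x(1) = -7: (A + B)·(-4) = -7 ⇒ B = \frac{15}{4}.
So x(n) = \left(\frac{15 n}{4} - 2\right) \cdot (-4)^n.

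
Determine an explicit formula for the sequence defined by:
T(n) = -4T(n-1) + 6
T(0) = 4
First-order linear non-homogeneous.
Homogeneous solution: T_h(n) = A·(-4)^n.
Try constant particular solution T_p = K: K = -4K + 6 ⇒ K = \frac{6}{5}.
General: T(n) = A·(-4)^n + \frac{6}{5}.
Apply T(0) = 4: A + \frac{6}{5} = 4 ⇒ A = \frac{14}{5}.
So T(n) = \frac{14 \left(-4\right)^{n}}{5} + \frac{6}{5}.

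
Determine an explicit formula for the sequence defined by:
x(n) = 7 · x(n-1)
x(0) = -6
Pure geometric recurrence with ratio 7.
By induction x(n) = x(0) · (7)^n = - 6 \cdot 7^{n}.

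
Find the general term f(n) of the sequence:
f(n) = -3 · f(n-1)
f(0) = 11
Pure geometric recurrence with ratio -3.
By induction f(n) = f(0) · (-3)^n = 11 \left(-3\right)^{n}.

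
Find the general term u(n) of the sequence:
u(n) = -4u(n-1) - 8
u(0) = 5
First-order linear non-homogeneous.
Homogeneous solution: u_h(n) = A·(-4)^n.
Try constant particular solution u_p = K: K = -4K - 8 ⇒ K = - \frac{8}{5}.
General: u(n) = A·(-4)^n - \frac{8}{5}.
Apply u(0) = 5: A - \frac{8}{5} = 5 ⇒ A = \frac{33}{5}.
So u(n) = \frac{33 \left(-4\right)^{n}}{5} - \frac{8}{5}.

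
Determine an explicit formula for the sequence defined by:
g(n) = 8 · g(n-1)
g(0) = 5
Pure geometric recurrence with ratio 8.
By induction g(n) = g(0) · (8)^n = 5 \cdot 8^{n}.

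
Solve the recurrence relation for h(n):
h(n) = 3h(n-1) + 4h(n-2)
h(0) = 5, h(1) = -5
Characteristic equation: x² - 3x - 4 = 0, which factors as (x - (-1))(x - (4)) = 0.
Roots r₁ = -1, r₂ = 4 (distinct).
General solution: h(n) = A·(-1)^n + B·(4)^n.
From h(0) = 5: A + B = 5.
From h(1) = -5: -A + 4B = -5.
Solving: A = 5, B = 0.
So h(n) = 5 \left(-1\right)^{n}.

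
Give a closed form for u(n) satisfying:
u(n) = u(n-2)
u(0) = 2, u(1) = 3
Characteristic equation: x² - 1 = 0, which factors as (x - (-1))(x - (1)) = 0.
Roots r₁ = -1, r₂ = 1 (distinct).
General solution: u(n) = A·(-1)^n + B·(1)^n.
From u(0) = 2: A + B = 2.
From u(1) = 3: -A + B = 3.
Solving: A = - \frac{1}{2}, B = \frac{5}{2}.
So u(n) = \frac{5}{2} - \frac{\left(-1\right)^{n}}{2}.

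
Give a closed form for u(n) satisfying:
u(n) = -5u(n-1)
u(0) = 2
This is a homogeneous first-order recurrence with ratio -5.
By induction u(n) = u(0) · (-5)^n = 2 \left(-5\right)^{n}.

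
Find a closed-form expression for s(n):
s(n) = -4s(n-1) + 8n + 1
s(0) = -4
First-order linear with linear forcing.
Homogeneous solution: s_h(n) = A·(-4)^n.
Try particular s_p(n) = pn + q. Substituting:
  pn + q = -4(p(n-1) + q) + 8n + 1.
Matching the n-coefficient: p = -4p + 8 ⇒ p = \frac{8}{5}.
Matching constants: q = 4p - 4q + 1 ⇒ q = \frac{37}{25}.
General: s(n) = A·(-4)^n + \frac{8 n}{5} + \frac{37}{25}.
Apply s(0) = -4: A + \frac{37}{25} = -4 ⇒ A = - \frac{137}{25}.
So s(n) = - \frac{137 \left(-4\right)^{n}}{25} + \frac{8 n}{5} + \frac{37}{25}.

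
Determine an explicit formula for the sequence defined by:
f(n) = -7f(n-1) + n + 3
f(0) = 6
First-order linear with linear forcing.
Homogeneous solution: f_h(n) = A·(-7)^n.
Try particular f_p(n) = pn + q. Substituting:
  pn + q = -7(p(n-1) + q) + n + 3.
Matching the n-coefficient: p = -7p + 1 ⇒ p = \frac{1}{8}.
Matching constants: q = 7p - 7q + 3 ⇒ q = \frac{31}{64}.
General: f(n) = A·(-7)^n + \frac{n}{8} + \frac{31}{64}.
Apply f(0) = 6: A + \frac{31}{64} = 6 ⇒ A = \frac{353}{64}.
So f(n) = \frac{353 \left(-7\right)^{n}}{64} + \frac{n}{8} + \frac{31}{64}.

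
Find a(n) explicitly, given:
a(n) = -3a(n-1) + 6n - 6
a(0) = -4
First-order linear with linear forcing.
Homogeneous solution: a_h(n) = A·(-3)^n.
Try particular a_p(n) = pn + q. Substituting:
  pn + q = -3(p(n-1) + q) + 6n - 6.
Matching the n-coefficient: p = -3p + 6 ⇒ p = \frac{3}{2}.
Matching constants: q = 3p - 3q - 6 ⇒ q = - \frac{3}{8}.
General: a(n) = A·(-3)^n + \frac{3 n}{2} - \frac{3}{8}.
Apply a(0) = -4: A - \frac{3}{8} = -4 ⇒ A = - \frac{29}{8}.
So a(n) = - \frac{29 \left(-3\right)^{n}}{8} + \frac{3 n}{2} - \frac{3}{8}.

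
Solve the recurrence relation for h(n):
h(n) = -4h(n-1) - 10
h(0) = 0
First-order linear non-homogeneous.
Homogeneous solution: h_h(n) = A·(-4)^n.
Try constant particular solution h_p = K: K = -4K - 10 ⇒ K = -2.
General: h(n) = A·(-4)^n - 2.
Apply h(0) = 0: A - 2 = 0 ⇒ A = 2.
So h(n) = 2 \left(-4\right)^{n} - 2.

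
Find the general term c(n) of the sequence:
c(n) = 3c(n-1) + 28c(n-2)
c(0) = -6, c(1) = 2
Characteristic equation: x² - 3x - 28 = 0, which factors as (x - (-4))(x - (7)) = 0.
Roots r₁ = -4, r₂ = 7 (distinct).
General solution: c(n) = A·(-4)^n + B·(7)^n.
From c(0) = -6: A + B = -6.
From c(1) = 2: -4A + 7B = 2.
Solving: A = -4, B = -2.
So c(n) = - 4 \left(-4\right)^{n} - 2 \cdot 7^{n}.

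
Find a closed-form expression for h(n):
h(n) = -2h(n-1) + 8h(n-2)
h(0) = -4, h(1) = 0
Characteristic equation: x² + 2x - 8 = 0, which factors as (x - (-4))(x - (2)) = 0.
Roots r₁ = -4, r₂ = 2 (distinct).
General solution: h(n) = A·(-4)^n + B·(2)^n.
From h(0) = -4: A + B = -4.
From h(1) = 0: -4A + 2B = 0.
Solving: A = - \frac{4}{3}, B = - \frac{8}{3}.
So h(n) = - \frac{4 \left(-4\right)^{n}}{3} - \frac{8 \cdot 2^{n}}{3}.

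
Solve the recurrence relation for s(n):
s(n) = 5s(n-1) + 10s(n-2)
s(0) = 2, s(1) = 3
Characteristic equation: x² - 5x - 10 = 0.
Discriminant Δ = (5)² + 4·(10) = 65.
Roots r₁,₂ = (5 ± √65)/2, so r₁ = \frac{5}{2} + \frac{\sqrt{65}}{2}, r₂ = \frac{5}{2} - \frac{\sqrt{65}}{2}.
General solution: s(n) = A·r₁^n + B·r₂^n.
From the initial conditions, A + B = 2 and r₁A + r₂B = 3.
Since r₁ - r₂ = √65: A = (3 - (2)r₂)/√65 = 1 - \frac{2 \sqrt{65}}{65}, and B = 2 - A = \frac{2 \sqrt{65}}{65} + 1.
So s(n) = \left(1 - \frac{2 \sqrt{65}}{65}\right)\left(\frac{5}{2} + \frac{\sqrt{65}}{2}\right)^n + \left(\frac{2 \sqrt{65}}{65} + 1\right)\left(\frac{5}{2} - \frac{\sqrt{65}}{2}\right)^n.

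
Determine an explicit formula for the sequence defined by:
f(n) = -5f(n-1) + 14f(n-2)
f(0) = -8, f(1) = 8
Characteristic equation: x² + 5x - 14 = 0, which factors as (x - (2))(x - (-7)) = 0.
Roots r₁ = 2, r₂ = -7 (distinct).
General solution: f(n) = A·(2)^n + B·(-7)^n.
From f(0) = -8: A + B = -8.
From f(1) = 8: 2A - 7B = 8.
Solving: A = - \frac{16}{3}, B = - \frac{8}{3}.
So f(n) = - \frac{8 \left(-7\right)^{n}}{3} - \frac{16 \cdot 2^{n}}{3}.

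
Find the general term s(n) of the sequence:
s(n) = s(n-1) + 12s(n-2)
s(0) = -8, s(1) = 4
Characteristic equation: x² - x - 12 = 0, which factors as (x - (4))(x - (-3)) = 0.
Roots r₁ = 4, r₂ = -3 (distinct).
General solution: s(n) = A·(4)^n + B·(-3)^n.
From s(0) = -8: A + B = -8.
From s(1) = 4: 4A - 3B = 4.
Solving: A = - \frac{20}{7}, B = - \frac{36}{7}.
So s(n) = - \frac{36 \left(-3\right)^{n}}{7} - \frac{20 \cdot 4^{n}}{7}.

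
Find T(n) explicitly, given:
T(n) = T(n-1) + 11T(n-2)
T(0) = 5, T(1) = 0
Characteristic equation: x² - x - 11 = 0.
Discriminant Δ = (1)² + 4·(11) = 45.
Roots r₁,₂ = (1 ± √45)/2, so r₁ = \frac{1}{2} + \frac{3 \sqrt{5}}{2}, r₂ = \frac{1}{2} - \frac{3 \sqrt{5}}{2}.
General solution: T(n) = A·r₁^n + B·r₂^n.
From the initial conditions, A + B = 5 and r₁A + r₂B = 0.
Since r₁ - r₂ = √45: A = (0 - (5)r₂)/√45 = \frac{5}{2} - \frac{\sqrt{5}}{6}, and B = 5 - A = \frac{\sqrt{5}}{6} + \frac{5}{2}.
So T(n) = \left(\frac{5}{2} - \frac{\sqrt{5}}{6}\right)\left(\frac{1}{2} + \frac{3 \sqrt{5}}{2}\right)^n + \left(\frac{\sqrt{5}}{6} + \frac{5}{2}\right)\left(\frac{1}{2} - \frac{3 \sqrt{5}}{2}\right)^n.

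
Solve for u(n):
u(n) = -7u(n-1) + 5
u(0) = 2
First-order linear non-homogeneous.
Homogeneous solution: u_h(n) = A·(-7)^n.
Try constant particular solution u_p = K: K = -7K + 5 ⇒ K = \frac{5}{8}.
General: u(n) = A·(-7)^n + \frac{5}{8}.
Apply u(0) = 2: A + \frac{5}{8} = 2 ⇒ A = \frac{11}{8}.
So u(n) = \frac{11 \left(-7\right)^{n}}{8} + \frac{5}{8}.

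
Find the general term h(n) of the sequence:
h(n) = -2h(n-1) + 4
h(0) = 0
First-order linear non-homogeneous.
Homogeneous solution: h_h(n) = A·(-2)^n.
Try constant particular solution h_p = K: K = -2K + 4 ⇒ K = \frac{4}{3}.
General: h(n) = A·(-2)^n + \frac{4}{3}.
Apply h(0) = 0: A + \frac{4}{3} = 0 ⇒ A = - \frac{4}{3}.
So h(n) = \frac{4}{3} - \frac{4 \left(-2\right)^{n}}{3}.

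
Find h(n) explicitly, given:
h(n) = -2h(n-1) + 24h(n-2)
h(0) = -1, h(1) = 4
Characteristic equation: x² + 2x - 24 = 0, which factors as (x - (4))(x - (-6)) = 0.
Roots r₁ = 4, r₂ = -6 (distinct).
General solution: h(n) = A·(4)^n + B·(-6)^n.
From h(0) = -1: A + B = -1.
From h(1) = 4: 4A - 6B = 4.
Solving: A = - \frac{1}{5}, B = - \frac{4}{5}.
So h(n) = - \frac{4 \left(-6\right)^{n}}{5} - \frac{4^{n}}{5}.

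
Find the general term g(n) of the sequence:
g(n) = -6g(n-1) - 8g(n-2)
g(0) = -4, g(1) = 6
Characteristic equation: x² + 6x + 8 = 0, which factors as (x - (-4))(x - (-2)) = 0.
Roots r₁ = -4, r₂ = -2 (distinct).
General solution: g(n) = A·(-4)^n + B·(-2)^n.
From g(0) = -4: A + B = -4.
From g(1) = 6: -4A - 2B = 6.
Solving: A = 1, B = -5.
So g(n) = - 5 \left(-2\right)^{n} + \left(-4\right)^{n}.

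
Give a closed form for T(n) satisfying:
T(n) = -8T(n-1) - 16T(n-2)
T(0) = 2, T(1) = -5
Characteristic equation: x² + 8x + 16 = 0, which is (x - (-4))².
Repeated root r = -4.
General solution: T(n) = (A + Bn)·(-4)^n.
From T(0) = 2: A = 2.
From T(1) = -5: (A + B)·(-4) = -5 ⇒ B = - \frac{3}{4}.
So T(n) = \left(2 - \frac{3 n}{4}\right) \cdot (-4)^n.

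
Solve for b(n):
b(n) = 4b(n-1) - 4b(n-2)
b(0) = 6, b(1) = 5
Characteristic equation: x² - 4x + 4 = 0, which is (x - (2))².
Repeated root r = 2.
General solution: b(n) = (A + Bn)·(2)^n.
From b(0) = 6: A = 6.
From b(1) = 5: (A + B)·(2) = 5 ⇒ B = - \frac{7}{2}.
So b(n) = \left(6 - \frac{7 n}{2}\right) \cdot (2)^n.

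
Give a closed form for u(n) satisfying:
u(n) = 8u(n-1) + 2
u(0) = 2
First-order linear non-homogeneous.
Homogeneous solution: u_h(n) = A·(8)^n.
Try constant particular solution u_p = K: K = 8K + 2 ⇒ K = - \frac{2}{7}.
General: u(n) = A·(8)^n - \frac{2}{7}.
Apply u(0) = 2: A - \frac{2}{7} = 2 ⇒ A = \frac{16}{7}.
So u(n) = \frac{16 \cdot 8^{n}}{7} - \frac{2}{7}.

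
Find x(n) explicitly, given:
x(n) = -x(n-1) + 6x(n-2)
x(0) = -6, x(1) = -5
Characteristic equation: x² + x - 6 = 0, which factors as (x - (-3))(x - (2)) = 0.
Roots r₁ = -3, r₂ = 2 (distinct).
General solution: x(n) = A·(-3)^n + B·(2)^n.
From x(0) = -6: A + B = -6.
From x(1) = -5: -3A + 2B = -5.
Solving: A = - \frac{7}{5}, B = - \frac{23}{5}.
So x(n) = - \frac{7 \left(-3\right)^{n}}{5} - \frac{23 \cdot 2^{n}}{5}.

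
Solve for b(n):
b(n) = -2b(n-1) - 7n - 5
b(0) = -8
First-order linear with linear forcing.
Homogeneous solution: b_h(n) = A·(-2)^n.
Try particular b_p(n) = pn + q. Substituting:
  pn + q = -2(p(n-1) + q) - 7n - 5.
Matching the n-coefficient: p = -2p - 7 ⇒ p = - \frac{7}{3}.
Matching constants: q = 2p - 2q - 5 ⇒ q = - \frac{29}{9}.
General: b(n) = A·(-2)^n - \frac{7 n}{3} - \frac{29}{9}.
Apply b(0) = -8: A - \frac{29}{9} = -8 ⇒ A = - \frac{43}{9}.
So b(n) = - \frac{43 \left(-2\right)^{n}}{9} - \frac{7 n}{3} - \frac{29}{9}.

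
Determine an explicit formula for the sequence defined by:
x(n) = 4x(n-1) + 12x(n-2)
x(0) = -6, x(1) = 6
Characteristic equation: x² - 4x - 12 = 0, which factors as (x - (6))(x - (-2)) = 0.
Roots r₁ = 6, r₂ = -2 (distinct).
General solution: x(n) = A·(6)^n + B·(-2)^n.
From x(0) = -6: A + B = -6.
From x(1) = 6: 6A - 2B = 6.
Solving: A = - \frac{3}{4}, B = - \frac{21}{4}.
So x(n) = - \frac{21 \left(-2\right)^{n}}{4} - \frac{3 \cdot 6^{n}}{4}.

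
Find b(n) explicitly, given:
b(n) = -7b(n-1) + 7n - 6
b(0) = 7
First-order linear with linear forcing.
Homogeneous solution: b_h(n) = A·(-7)^n.
Try particular b_p(n) = pn + q. Substituting:
  pn + q = -7(p(n-1) + q) + 7n - 6.
Matching the n-coefficient: p = -7p + 7 ⇒ p = \frac{7}{8}.
Matching constants: q = 7p - 7q - 6 ⇒ q = \frac{1}{64}.
General: b(n) = A·(-7)^n + \frac{7 n}{8} + \frac{1}{64}.
Apply b(0) = 7: A + \frac{1}{64} = 7 ⇒ A = \frac{447}{64}.
So b(n) = \frac{447 \left(-7\right)^{n}}{64} + \frac{7 n}{8} + \frac{1}{64}.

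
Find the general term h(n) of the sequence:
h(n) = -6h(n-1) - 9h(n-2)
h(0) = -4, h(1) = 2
Characteristic equation: x² + 6x + 9 = 0, which is (x - (-3))².
Repeated root r = -3.
General solution: h(n) = (A + Bn)·(-3)^n.
From h(0) = -4: A = -4.
From h(1) = 2: (A + B)·(-3) = 2 ⇒ B = \frac{10}{3}.
So h(n) = \left(\frac{10 n}{3} - 4\right) \cdot (-3)^n.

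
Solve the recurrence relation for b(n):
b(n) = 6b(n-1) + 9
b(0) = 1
First-order linear non-homogeneous.
Homogeneous solution: b_h(n) = A·(6)^n.
Try constant particular solution b_p = K: K = 6K + 9 ⇒ K = - \frac{9}{5}.
General: b(n) = A·(6)^n - \frac{9}{5}.
Apply b(0) = 1: A - \frac{9}{5} = 1 ⇒ A = \frac{14}{5}.
So b(n) = \frac{14 \cdot 6^{n}}{5} - \frac{9}{5}.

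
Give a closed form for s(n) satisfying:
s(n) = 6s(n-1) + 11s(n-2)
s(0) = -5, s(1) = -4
Characteristic equation: x² - 6x - 11 = 0.
Discriminant Δ = (6)² + 4·(11) = 80.
Roots r₁,₂ = (6 ± √80)/2, so r₁ = 3 + 2 \sqrt{5}, r₂ = 3 - 2 \sqrt{5}.
General solution: s(n) = A·r₁^n + B·r₂^n.
From the initial conditions, A + B = -5 and r₁A + r₂B = -4.
Since r₁ - r₂ = √80: A = (-4 - (-5)r₂)/√80 = - \frac{5}{2} + \frac{11 \sqrt{5}}{20}, and B = -5 - A = - \frac{5}{2} - \frac{11 \sqrt{5}}{20}.
So s(n) = \left(- \frac{5}{2} + \frac{11 \sqrt{5}}{20}\right)\left(3 + 2 \sqrt{5}\right)^n + \left(- \frac{5}{2} - \frac{11 \sqrt{5}}{20}\right)\left(3 - 2 \sqrt{5}\right)^n.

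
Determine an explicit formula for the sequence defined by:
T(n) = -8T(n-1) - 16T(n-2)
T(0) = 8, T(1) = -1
Characteristic equation: x² + 8x + 16 = 0, which is (x - (-4))².
Repeated root r = -4.
General solution: T(n) = (A + Bn)·(-4)^n.
From T(0) = 8: A = 8.
From T(1) = -1: (A + B)·(-4) = -1 ⇒ B = - \frac{31}{4}.
So T(n) = \left(8 - \frac{31 n}{4}\right) \cdot (-4)^n.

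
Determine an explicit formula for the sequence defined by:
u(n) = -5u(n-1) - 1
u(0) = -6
First-order linear non-homogeneous.
Homogeneous solution: u_h(n) = A·(-5)^n.
Try constant particular solution u_p = K: K = -5K - 1 ⇒ K = - \frac{1}{6}.
General: u(n) = A·(-5)^n - \frac{1}{6}.
Apply u(0) = -6: A - \frac{1}{6} = -6 ⇒ A = - \frac{35}{6}.
So u(n) = - \frac{35 \left(-5\right)^{n}}{6} - \frac{1}{6}.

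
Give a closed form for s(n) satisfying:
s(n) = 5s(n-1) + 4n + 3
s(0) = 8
First-order linear with linear forcing.
Homogeneous solution: s_h(n) = A·(5)^n.
Try particular s_p(n) = pn + q. Substituting:
  pn + q = 5(p(n-1) + q) + 4n + 3.
Matching the n-coefficient: p = 5p + 4 ⇒ p = -1.
Matching constants: q = -5p + 5q + 3 ⇒ q = -2.
General: s(n) = A·(5)^n - n - 2.
Apply s(0) = 8: A - 2 = 8 ⇒ A = 10.
So s(n) = 10 \cdot 5^{n} - n - 2.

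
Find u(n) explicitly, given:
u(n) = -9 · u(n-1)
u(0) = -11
Pure geometric recurrence with ratio -9.
By induction u(n) = u(0) · (-9)^n = - 11 \left(-9\right)^{n}.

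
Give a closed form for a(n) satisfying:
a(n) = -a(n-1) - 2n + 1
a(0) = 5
First-order linear with linear forcing.
Homogeneous solution: a_h(n) = A·(-1)^n.
Try particular a_p(n) = pn + q. Substituting:
  pn + q = -(p(n-1) + q) - 2n + 1.
Matching the n-coefficient: p = -p - 2 ⇒ p = -1.
Matching constants: q = p - q + 1 ⇒ q = 0.
General: a(n) = A·(-1)^n - n + 0.
Apply a(0) = 5: A + 0 = 5 ⇒ A = 5.
So a(n) = 5 \left(-1\right)^{n} - n.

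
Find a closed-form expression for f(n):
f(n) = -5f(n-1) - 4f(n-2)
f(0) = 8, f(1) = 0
Characteristic equation: x² + 5x + 4 = 0, which factors as (x - (-1))(x - (-4)) = 0.
Roots r₁ = -1, r₂ = -4 (distinct).
General solution: f(n) = A·(-1)^n + B·(-4)^n.
From f(0) = 8: A + B = 8.
From f(1) = 0: -A - 4B = 0.
Solving: A = \frac{32}{3}, B = - \frac{8}{3}.
So f(n) = \frac{32 \left(-1\right)^{n}}{3} - \frac{8 \left(-4\right)^{n}}{3}.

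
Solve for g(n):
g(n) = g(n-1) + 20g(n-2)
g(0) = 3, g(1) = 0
Characteristic equation: x² - x - 20 = 0, which factors as (x - (5))(x - (-4)) = 0.
Roots r₁ = 5, r₂ = -4 (distinct).
General solution: g(n) = A·(5)^n + B·(-4)^n.
From g(0) = 3: A + B = 3.
From g(1) = 0: 5A - 4B = 0.
Solving: A = \frac{4}{3}, B = \frac{5}{3}.
So g(n) = \frac{5 \left(-4\right)^{n}}{3} + \frac{4 \cdot 5^{n}}{3}.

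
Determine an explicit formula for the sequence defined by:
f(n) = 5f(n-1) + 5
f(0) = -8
First-order linear non-homogeneous.
Homogeneous solution: f_h(n) = A·(5)^n.
Try constant particular solution f_p = K: K = 5K + 5 ⇒ K = - \frac{5}{4}.
General: f(n) = A·(5)^n - \frac{5}{4}.
Apply f(0) = -8: A - \frac{5}{4} = -8 ⇒ A = - \frac{27}{4}.
So f(n) = - \frac{27 \cdot 5^{n}}{4} - \frac{5}{4}.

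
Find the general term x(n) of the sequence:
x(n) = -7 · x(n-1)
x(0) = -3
Pure geometric recurrence with ratio -7.
By induction x(n) = x(0) · (-7)^n = - 3 \left(-7\right)^{n}.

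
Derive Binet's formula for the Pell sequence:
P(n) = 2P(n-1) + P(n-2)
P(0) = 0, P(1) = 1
This is the Pell sequence.
Characteristic equation: x² - 2x - 1 = 0; roots r₁ = 1 + \sqrt{2}, r₂ = 1 - \sqrt{2}.
General: P(n) = A·r₁^n + B·r₂^n. Solving with P(0)=0, P(1)=1 gives A = \frac{\sqrt{2}}{4}, B = - \frac{\sqrt{2}}{4}.
So P(n) = \frac{\sqrt{2} \left(- \left(1 - \sqrt{2}\right)^{n} + \left(1 + \sqrt{2}\right)^{n}\right)}{4}.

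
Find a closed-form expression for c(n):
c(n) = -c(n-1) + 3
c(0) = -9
First-order linear non-homogeneous.
Homogeneous solution: c_h(n) = A·(-1)^n.
Try constant particular solution c_p = K: K = -K + 3 ⇒ K = \frac{3}{2}.
General: c(n) = A·(-1)^n + \frac{3}{2}.
Apply c(0) = -9: A + \frac{3}{2} = -9 ⇒ A = - \frac{21}{2}.
So c(n) = \frac{3}{2} - \frac{21 \left(-1\right)^{n}}{2}.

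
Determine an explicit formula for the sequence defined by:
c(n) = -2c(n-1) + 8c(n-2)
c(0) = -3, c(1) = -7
Characteristic equation: x² + 2x - 8 = 0, which factors as (x - (-4))(x - (2)) = 0.
Roots r₁ = -4, r₂ = 2 (distinct).
General solution: c(n) = A·(-4)^n + B·(2)^n.
From c(0) = -3: A + B = -3.
From c(1) = -7: -4A + 2B = -7.
Solving: A = \frac{1}{6}, B = - \frac{19}{6}.
So c(n) = \frac{\left(-4\right)^{n}}{6} - \frac{19 \cdot 2^{n}}{6}.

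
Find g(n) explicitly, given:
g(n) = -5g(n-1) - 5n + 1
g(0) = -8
First-order linear with linear forcing.
Homogeneous solution: g_h(n) = A·(-5)^n.
Try particular g_p(n) = pn + q. Substituting:
  pn + q = -5(p(n-1) + q) - 5n + 1.
Matching the n-coefficient: p = -5p - 5 ⇒ p = - \frac{5}{6}.
Matching constants: q = 5p - 5q + 1 ⇒ q = - \frac{19}{36}.
General: g(n) = A·(-5)^n - \frac{5 n}{6} - \frac{19}{36}.
Apply g(0) = -8: A - \frac{19}{36} = -8 ⇒ A = - \frac{269}{36}.
So g(n) = - \frac{269 \left(-5\right)^{n}}{36} - \frac{5 n}{6} - \frac{19}{36}.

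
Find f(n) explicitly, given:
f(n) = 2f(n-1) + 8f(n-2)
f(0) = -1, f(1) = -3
Characteristic equation: x² - 2x - 8 = 0, which factors as (x - (-2))(x - (4)) = 0.
Roots r₁ = -2, r₂ = 4 (distinct).
General solution: f(n) = A·(-2)^n + B·(4)^n.
From f(0) = -1: A + B = -1.
From f(1) = -3: -2A + 4B = -3.
Solving: A = - \frac{1}{6}, B = - \frac{5}{6}.
So f(n) = - \frac{\left(-2\right)^{n}}{6} - \frac{5 \cdot 4^{n}}{6}.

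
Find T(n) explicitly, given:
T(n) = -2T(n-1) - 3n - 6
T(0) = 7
First-order linear with linear forcing.
Homogeneous solution: T_h(n) = A·(-2)^n.
Try particular T_p(n) = pn + q. Substituting:
  pn + q = -2(p(n-1) + q) - 3n - 6.
Matching the n-coefficient: p = -2p - 3 ⇒ p = -1.
Matching constants: q = 2p - 2q - 6 ⇒ q = - \frac{8}{3}.
General: T(n) = A·(-2)^n - n - \frac{8}{3}.
Apply T(0) = 7: A - \frac{8}{3} = 7 ⇒ A = \frac{29}{3}.
So T(n) = \frac{29 \left(-2\right)^{n}}{3} - n - \frac{8}{3}.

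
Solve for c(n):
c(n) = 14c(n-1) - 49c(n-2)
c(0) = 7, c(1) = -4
Characteristic equation: x² - 14x + 49 = 0, which is (x - (7))².
Repeated root r = 7.
General solution: c(n) = (A + Bn)·(7)^n.
From c(0) = 7: A = 7.
From c(1) = -4: (A + B)·(7) = -4 ⇒ B = - \frac{53}{7}.
So c(n) = \left(7 - \frac{53 n}{7}\right) \cdot (7)^n.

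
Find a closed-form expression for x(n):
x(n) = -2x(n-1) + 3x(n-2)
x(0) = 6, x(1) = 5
Characteristic equation: x² + 2x - 3 = 0, which factors as (x - (-3))(x - (1)) = 0.
Roots r₁ = -3, r₂ = 1 (distinct).
General solution: x(n) = A·(-3)^n + B·(1)^n.
From x(0) = 6: A + B = 6.
From x(1) = 5: -3A + B = 5.
Solving: A = \frac{1}{4}, B = \frac{23}{4}.
So x(n) = \frac{\left(-3\right)^{n}}{4} + \frac{23}{4}.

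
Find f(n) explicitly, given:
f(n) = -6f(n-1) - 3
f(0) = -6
First-order linear non-homogeneous.
Homogeneous solution: f_h(n) = A·(-6)^n.
Try constant particular solution f_p = K: K = -6K - 3 ⇒ K = - \frac{3}{7}.
General: f(n) = A·(-6)^n - \frac{3}{7}.
Apply f(0) = -6: A - \frac{3}{7} = -6 ⇒ A = - \frac{39}{7}.
So f(n) = - \frac{39 \left(-6\right)^{n}}{7} - \frac{3}{7}.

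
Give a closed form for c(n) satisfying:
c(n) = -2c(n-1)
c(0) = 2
This is a homogeneous first-order recurrence with ratio -2.
By induction c(n) = c(0) · (-2)^n = 2 \left(-2\right)^{n}.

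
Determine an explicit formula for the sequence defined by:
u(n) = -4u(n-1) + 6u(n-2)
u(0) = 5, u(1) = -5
Characteristic equation: x² + 4x - 6 = 0.
Discriminant Δ = (-4)² + 4·(6) = 40.
Roots r₁,₂ = (-4 ± √40)/2, so r₁ = -2 + \sqrt{10}, r₂ = - \sqrt{10} - 2.
General solution: u(n) = A·r₁^n + B·r₂^n.
From the initial conditions, A + B = 5 and r₁A + r₂B = -5.
Since r₁ - r₂ = √40: A = (-5 - (5)r₂)/√40 = \frac{\sqrt{10}}{4} + \frac{5}{2}, and B = 5 - A = \frac{5}{2} - \frac{\sqrt{10}}{4}.
So u(n) = \left(\frac{\sqrt{10}}{4} + \frac{5}{2}\right)\left(-2 + \sqrt{10}\right)^n + \left(\frac{5}{2} - \frac{\sqrt{10}}{4}\right)\left(- \sqrt{10} - 2\right)^n.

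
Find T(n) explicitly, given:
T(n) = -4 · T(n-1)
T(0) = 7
Pure geometric recurrence with ratio -4.
By induction T(n) = T(0) · (-4)^n = 7 \left(-4\right)^{n}.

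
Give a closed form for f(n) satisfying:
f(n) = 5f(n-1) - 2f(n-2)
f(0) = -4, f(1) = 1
Characteristic equation: x² - 5x + 2 = 0.
Discriminant Δ = (5)² + 4·(-2) = 17.
Roots r₁,₂ = (5 ± √17)/2, so r₁ = \frac{\sqrt{17}}{2} + \frac{5}{2}, r₂ = \frac{5}{2} - \frac{\sqrt{17}}{2}.
General solution: f(n) = A·r₁^n + B·r₂^n.
From the initial conditions, A + B = -4 and r₁A + r₂B = 1.
Since r₁ - r₂ = √17: A = (1 - (-4)r₂)/√17 = -2 + \frac{11 \sqrt{17}}{17}, and B = -4 - A = - \frac{11 \sqrt{17}}{17} - 2.
So f(n) = \left(-2 + \frac{11 \sqrt{17}}{17}\right)\left(\frac{\sqrt{17}}{2} + \frac{5}{2}\right)^n + \left(- \frac{11 \sqrt{17}}{17} - 2\right)\left(\frac{5}{2} - \frac{\sqrt{17}}{2}\right)^n.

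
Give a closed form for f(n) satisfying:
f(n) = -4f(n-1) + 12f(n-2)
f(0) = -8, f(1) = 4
Characteristic equation: x² + 4x - 12 = 0, which factors as (x - (-6))(x - (2)) = 0.
Roots r₁ = -6, r₂ = 2 (distinct).
General solution: f(n) = A·(-6)^n + B·(2)^n.
From f(0) = -8: A + B = -8.
From f(1) = 4: -6A + 2B = 4.
Solving: A = - \frac{5}{2}, B = - \frac{11}{2}.
So f(n) = - \frac{5 \left(-6\right)^{n}}{2} - \frac{11 \cdot 2^{n}}{2}.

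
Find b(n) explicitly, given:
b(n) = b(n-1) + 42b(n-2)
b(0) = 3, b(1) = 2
Characteristic equation: x² - x - 42 = 0, which factors as (x - (7))(x - (-6)) = 0.
Roots r₁ = 7, r₂ = -6 (distinct).
General solution: b(n) = A·(7)^n + B·(-6)^n.
From b(0) = 3: A + B = 3.
From b(1) = 2: 7A - 6B = 2.
Solving: A = \frac{20}{13}, B = \frac{19}{13}.
So b(n) = \frac{19 \left(-6\right)^{n}}{13} + \frac{20 \cdot 7^{n}}{13}.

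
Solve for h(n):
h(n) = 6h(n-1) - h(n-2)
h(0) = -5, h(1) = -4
Characteristic equation: x² - 6x + 1 = 0.
Discriminant Δ = (6)² + 4·(-1) = 32.
Roots r₁,₂ = (6 ± √32)/2, so r₁ = 2 \sqrt{2} + 3, r₂ = 3 - 2 \sqrt{2}.
General solution: h(n) = A·r₁^n + B·r₂^n.
From the initial conditions, A + B = -5 and r₁A + r₂B = -4.
Since r₁ - r₂ = √32: A = (-4 - (-5)r₂)/√32 = - \frac{5}{2} + \frac{11 \sqrt{2}}{8}, and B = -5 - A = - \frac{5}{2} - \frac{11 \sqrt{2}}{8}.
So h(n) = \left(- \frac{5}{2} + \frac{11 \sqrt{2}}{8}\right)\left(2 \sqrt{2} + 3\right)^n + \left(- \frac{5}{2} - \frac{11 \sqrt{2}}{8}\right)\left(3 - 2 \sqrt{2}\right)^n.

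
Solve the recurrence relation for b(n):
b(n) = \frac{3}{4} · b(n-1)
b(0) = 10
Pure geometric recurrence with ratio \frac{3}{4}.
By induction b(n) = b(0) · (\frac{3}{4})^n = 10 \left(\frac{3}{4}\right)^{n}.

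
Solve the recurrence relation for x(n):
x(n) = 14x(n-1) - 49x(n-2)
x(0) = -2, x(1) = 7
Characteristic equation: x² - 14x + 49 = 0, which is (x - (7))².
Repeated root r = 7.
General solution: x(n) = (A + Bn)·(7)^n.
From x(0) = -2: A = -2.
From x(1) = 7: (A + B)·(7) = 7 ⇒ B = 3.
So x(n) = \left(3 n - 2\right) \cdot (7)^n.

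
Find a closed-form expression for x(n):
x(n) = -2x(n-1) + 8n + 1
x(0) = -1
First-order linear with linear forcing.
Homogeneous solution: x_h(n) = A·(-2)^n.
Try particular x_p(n) = pn + q. Substituting:
  pn + q = -2(p(n-1) + q) + 8n + 1.
Matching the n-coefficient: p = -2p + 8 ⇒ p = \frac{8}{3}.
Matching constants: q = 2p - 2q + 1 ⇒ q = \frac{19}{9}.
General: x(n) = A·(-2)^n + \frac{8 n}{3} + \frac{19}{9}.
Apply x(0) = -1: A + \frac{19}{9} = -1 ⇒ A = - \frac{28}{9}.
So x(n) = - \frac{28 \left(-2\right)^{n}}{9} + \frac{8 n}{3} + \frac{19}{9}.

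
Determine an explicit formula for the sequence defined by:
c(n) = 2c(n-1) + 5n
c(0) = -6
First-order linear with linear forcing.
Homogeneous solution: c_h(n) = A·(2)^n.
Try particular c_p(n) = pn + q. Substituting:
  pn + q = 2(p(n-1) + q) + 5n.
Matching the n-coefficient: p = 2p + 5 ⇒ p = -5.
Matching constants: q = -2p + 2q ⇒ q = -10.
General: c(n) = A·(2)^n - 5 n - 10.
Apply c(0) = -6: A - 10 = -6 ⇒ A = 4.
So c(n) = 4 \cdot 2^{n} - 5 n - 10.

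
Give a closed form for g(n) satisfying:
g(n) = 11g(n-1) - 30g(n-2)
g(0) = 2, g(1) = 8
Characteristic equation: x² - 11x + 30 = 0, which factors as (x - (5))(x - (6)) = 0.
Roots r₁ = 5, r₂ = 6 (distinct).
General solution: g(n) = A·(5)^n + B·(6)^n.
From g(0) = 2: A + B = 2.
From g(1) = 8: 5A + 6B = 8.
Solving: A = 4, B = -2.
So g(n) = 4 \cdot 5^{n} - 2 \cdot 6^{n}.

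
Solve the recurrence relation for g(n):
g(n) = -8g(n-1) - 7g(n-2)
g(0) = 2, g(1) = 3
Characteristic equation: x² + 8x + 7 = 0, which factors as (x - (-7))(x - (-1)) = 0.
Roots r₁ = -7, r₂ = -1 (distinct).
General solution: g(n) = A·(-7)^n + B·(-1)^n.
From g(0) = 2: A + B = 2.
From g(1) = 3: -7A - B = 3.
Solving: A = - \frac{5}{6}, B = \frac{17}{6}.
So g(n) = \frac{17 \left(-1\right)^{n}}{6} - \frac{5 \left(-7\right)^{n}}{6}.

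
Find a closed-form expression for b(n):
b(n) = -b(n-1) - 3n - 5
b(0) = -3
First-order linear with linear forcing.
Homogeneous solution: b_h(n) = A·(-1)^n.
Try particular b_p(n) = pn + q. Substituting:
  pn + q = -(p(n-1) + q) - 3n - 5.
Matching the n-coefficient: p = -p - 3 ⇒ p = - \frac{3}{2}.
Matching constants: q = p - q - 5 ⇒ q = - \frac{13}{4}.
General: b(n) = A·(-1)^n - \frac{3 n}{2} - \frac{13}{4}.
Apply b(0) = -3: A - \frac{13}{4} = -3 ⇒ A = \frac{1}{4}.
So b(n) = \frac{\left(-1\right)^{n}}{4} - \frac{3 n}{2} - \frac{13}{4}.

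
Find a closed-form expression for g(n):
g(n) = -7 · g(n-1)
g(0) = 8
Pure geometric recurrence with ratio -7.
By induction g(n) = g(0) · (-7)^n = 8 \left(-7\right)^{n}.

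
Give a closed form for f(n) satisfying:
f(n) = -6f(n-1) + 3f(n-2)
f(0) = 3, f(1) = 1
Characteristic equation: x² + 6x - 3 = 0.
Discriminant Δ = (-6)² + 4·(3) = 48.
Roots r₁,₂ = (-6 ± √48)/2, so r₁ = -3 + 2 \sqrt{3}, r₂ = - 2 \sqrt{3} - 3.
General solution: f(n) = A·r₁^n + B·r₂^n.
From the initial conditions, A + B = 3 and r₁A + r₂B = 1.
Since r₁ - r₂ = √48: A = (1 - (3)r₂)/√48 = \frac{5 \sqrt{3}}{6} + \frac{3}{2}, and B = 3 - A = \frac{3}{2} - \frac{5 \sqrt{3}}{6}.
So f(n) = \left(\frac{5 \sqrt{3}}{6} + \frac{3}{2}\right)\left(-3 + 2 \sqrt{3}\right)^n + \left(\frac{3}{2} - \frac{5 \sqrt{3}}{6}\right)\left(- 2 \sqrt{3} - 3\right)^n.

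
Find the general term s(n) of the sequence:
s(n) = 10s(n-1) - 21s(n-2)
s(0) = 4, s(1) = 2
Characteristic equation: x² - 10x + 21 = 0, which factors as (x - (3))(x - (7)) = 0.
Roots r₁ = 3, r₂ = 7 (distinct).
General solution: s(n) = A·(3)^n + B·(7)^n.
From s(0) = 4: A + B = 4.
From s(1) = 2: 3A + 7B = 2.
Solving: A = \frac{13}{2}, B = - \frac{5}{2}.
So s(n) = \frac{13 \cdot 3^{n}}{2} - \frac{5 \cdot 7^{n}}{2}.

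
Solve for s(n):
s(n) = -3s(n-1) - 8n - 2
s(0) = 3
First-order linear with linear forcing.
Homogeneous solution: s_h(n) = A·(-3)^n.
Try particular s_p(n) = pn + q. Substituting:
  pn + q = -3(p(n-1) + q) - 8n - 2.
Matching the n-coefficient: p = -3p - 8 ⇒ p = -2.
Matching constants: q = 3p - 3q - 2 ⇒ q = -2.
General: s(n) = A·(-3)^n - 2 n - 2.
Apply s(0) = 3: A - 2 = 3 ⇒ A = 5.
So s(n) = 5 \left(-3\right)^{n} - 2 n - 2.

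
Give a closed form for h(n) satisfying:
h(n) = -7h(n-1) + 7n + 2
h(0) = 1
First-order linear with linear forcing.
Homogeneous solution: h_h(n) = A·(-7)^n.
Try particular h_p(n) = pn + q. Substituting:
  pn + q = -7(p(n-1) + q) + 7n + 2.
Matching the n-coefficient: p = -7p + 7 ⇒ p = \frac{7}{8}.
Matching constants: q = 7p - 7q + 2 ⇒ q = \frac{65}{64}.
General: h(n) = A·(-7)^n + \frac{7 n}{8} + \frac{65}{64}.
Apply h(0) = 1: A + \frac{65}{64} = 1 ⇒ A = - \frac{1}{64}.
So h(n) = - \frac{\left(-7\right)^{n}}{64} + \frac{7 n}{8} + \frac{65}{64}.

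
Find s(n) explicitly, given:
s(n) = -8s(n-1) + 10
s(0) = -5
First-order linear non-homogeneous.
Homogeneous solution: s_h(n) = A·(-8)^n.
Try constant particular solution s_p = K: K = -8K + 10 ⇒ K = \frac{10}{9}.
General: s(n) = A·(-8)^n + \frac{10}{9}.
Apply s(0) = -5: A + \frac{10}{9} = -5 ⇒ A = - \frac{55}{9}.
So s(n) = \frac{10}{9} - \frac{55 \left(-8\right)^{n}}{9}.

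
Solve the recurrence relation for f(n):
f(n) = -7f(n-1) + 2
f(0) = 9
First-order linear non-homogeneous.
Homogeneous solution: f_h(n) = A·(-7)^n.
Try constant particular solution f_p = K: K = -7K + 2 ⇒ K = \frac{1}{4}.
General: f(n) = A·(-7)^n + \frac{1}{4}.
Apply f(0) = 9: A + \frac{1}{4} = 9 ⇒ A = \frac{35}{4}.
So f(n) = \frac{35 \left(-7\right)^{n}}{4} + \frac{1}{4}.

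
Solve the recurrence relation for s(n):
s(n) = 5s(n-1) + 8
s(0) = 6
First-order linear non-homogeneous.
Homogeneous solution: s_h(n) = A·(5)^n.
Try constant particular solution s_p = K: K = 5K + 8 ⇒ K = -2.
General: s(n) = A·(5)^n - 2.
Apply s(0) = 6: A - 2 = 6 ⇒ A = 8.
So s(n) = 8 \cdot 5^{n} - 2.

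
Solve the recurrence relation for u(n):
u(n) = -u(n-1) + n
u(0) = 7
First-order linear with linear forcing.
Homogeneous solution: u_h(n) = A·(-1)^n.
Try particular u_p(n) = pn + q. Substituting:
  pn + q = -(p(n-1) + q) + n.
Matching the n-coefficient: p = -p + 1 ⇒ p = \frac{1}{2}.
Matching constants: q = p - q ⇒ q = \frac{1}{4}.
General: u(n) = A·(-1)^n + \frac{n}{2} + \frac{1}{4}.
Apply u(0) = 7: A + \frac{1}{4} = 7 ⇒ A = \frac{27}{4}.
So u(n) = \frac{27 \left(-1\right)^{n}}{4} + \frac{n}{2} + \frac{1}{4}.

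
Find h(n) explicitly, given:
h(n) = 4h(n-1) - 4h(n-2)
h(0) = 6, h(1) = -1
Characteristic equation: x² - 4x + 4 = 0, which is (x - (2))².
Repeated root r = 2.
General solution: h(n) = (A + Bn)·(2)^n.
From h(0) = 6: A = 6.
From h(1) = -1: (A + B)·(2) = -1 ⇒ B = - \frac{13}{2}.
So h(n) = \left(6 - \frac{13 n}{2}\right) \cdot (2)^n.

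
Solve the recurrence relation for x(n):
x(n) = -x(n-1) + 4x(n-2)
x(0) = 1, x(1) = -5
Characteristic equation: x² + x - 4 = 0.
Discriminant Δ = (-1)² + 4·(4) = 17.
Roots r₁,₂ = (-1 ± √17)/2, so r₁ = - \frac{1}{2} + \frac{\sqrt{17}}{2}, r₂ = - \frac{\sqrt{17}}{2} - \frac{1}{2}.
General solution: x(n) = A·r₁^n + B·r₂^n.
From the initial conditions, A + B = 1 and r₁A + r₂B = -5.
Since r₁ - r₂ = √17: A = (-5 - (1)r₂)/√17 = \frac{1}{2} - \frac{9 \sqrt{17}}{34}, and B = 1 - A = \frac{1}{2} + \frac{9 \sqrt{17}}{34}.
So x(n) = \left(\frac{1}{2} - \frac{9 \sqrt{17}}{34}\right)\left(- \frac{1}{2} + \frac{\sqrt{17}}{2}\right)^n + \left(\frac{1}{2} + \frac{9 \sqrt{17}}{34}\right)\left(- \frac{\sqrt{17}}{2} - \frac{1}{2}\right)^n.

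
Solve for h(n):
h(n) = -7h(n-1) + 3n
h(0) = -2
First-order linear with linear forcing.
Homogeneous solution: h_h(n) = A·(-7)^n.
Try particular h_p(n) = pn + q. Substituting:
  pn + q = -7(p(n-1) + q) + 3n.
Matching the n-coefficient: p = -7p + 3 ⇒ p = \frac{3}{8}.
Matching constants: q = 7p - 7q ⇒ q = \frac{21}{64}.
General: h(n) = A·(-7)^n + \frac{3 n}{8} + \frac{21}{64}.
Apply h(0) = -2: A + \frac{21}{64} = -2 ⇒ A = - \frac{149}{64}.
So h(n) = - \frac{149 \left(-7\right)^{n}}{64} + \frac{3 n}{8} + \frac{21}{64}.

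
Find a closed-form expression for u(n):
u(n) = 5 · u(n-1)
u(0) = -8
Pure geometric recurrence with ratio 5.
By induction u(n) = u(0) · (5)^n = - 8 \cdot 5^{n}.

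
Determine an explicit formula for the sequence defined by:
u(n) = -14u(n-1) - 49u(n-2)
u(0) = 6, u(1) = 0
Characteristic equation: x² + 14x + 49 = 0, which is (x - (-7))².
Repeated root r = -7.
General solution: u(n) = (A + Bn)·(-7)^n.
From u(0) = 6: A = 6.
From u(1) = 0: (A + B)·(-7) = 0 ⇒ B = -6.
So u(n) = \left(6 - 6 n\right) \cdot (-7)^n.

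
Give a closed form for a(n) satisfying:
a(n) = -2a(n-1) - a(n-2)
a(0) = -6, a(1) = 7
Characteristic equation: x² + 2x + 1 = 0, which is (x - (-1))².
Repeated root r = -1.
General solution: a(n) = (A + Bn)·(-1)^n.
From a(0) = -6: A = -6.
From a(1) = 7: (A + B)·(-1) = 7 ⇒ B = -1.
So a(n) = \left(- n - 6\right) \cdot (-1)^n.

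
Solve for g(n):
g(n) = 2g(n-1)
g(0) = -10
This is a homogeneous first-order recurrence with ratio 2.
By induction g(n) = g(0) · (2)^n = - 10 \cdot 2^{n}.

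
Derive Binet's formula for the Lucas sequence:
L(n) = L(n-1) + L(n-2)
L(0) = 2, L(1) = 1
This is the Lucas sequence.
Characteristic equation: x² - x - 1 = 0; roots r₁ = \frac{1}{2} + \frac{\sqrt{5}}{2}, r₂ = \frac{1}{2} - \frac{\sqrt{5}}{2}.
General: L(n) = A·r₁^n + B·r₂^n. Solving with L(0)=2, L(1)=1 gives A = 1, B = 1.
So L(n) = 2^{- n} \left(\left(1 - \sqrt{5}\right)^{n} + \left(1 + \sqrt{5}\right)^{n}\right).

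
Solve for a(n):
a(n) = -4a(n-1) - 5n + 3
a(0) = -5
First-order linear with linear forcing.
Homogeneous solution: a_h(n) = A·(-4)^n.
Try particular a_p(n) = pn + q. Substituting:
  pn + q = -4(p(n-1) + q) - 5n + 3.
Matching the n-coefficient: p = -4p - 5 ⇒ p = -1.
Matching constants: q = 4p - 4q + 3 ⇒ q = - \frac{1}{5}.
General: a(n) = A·(-4)^n - n - \frac{1}{5}.
Apply a(0) = -5: A - \frac{1}{5} = -5 ⇒ A = - \frac{24}{5}.
So a(n) = - \frac{24 \left(-4\right)^{n}}{5} - n - \frac{1}{5}.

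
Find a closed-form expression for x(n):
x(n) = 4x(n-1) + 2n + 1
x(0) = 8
First-order linear with linear forcing.
Homogeneous solution: x_h(n) = A·(4)^n.
Try particular x_p(n) = pn + q. Substituting:
  pn + q = 4(p(n-1) + q) + 2n + 1.
Matching the n-coefficient: p = 4p + 2 ⇒ p = - \frac{2}{3}.
Matching constants: q = -4p + 4q + 1 ⇒ q = - \frac{11}{9}.
General: x(n) = A·(4)^n - \frac{2 n}{3} - \frac{11}{9}.
Apply x(0) = 8: A - \frac{11}{9} = 8 ⇒ A = \frac{83}{9}.
So x(n) = \frac{83 \cdot 4^{n}}{9} - \frac{2 n}{3} - \frac{11}{9}.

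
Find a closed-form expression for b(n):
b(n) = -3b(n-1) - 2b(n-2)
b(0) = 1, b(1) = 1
Characteristic equation: x² + 3x + 2 = 0, which factors as (x - (-2))(x - (-1)) = 0.
Roots r₁ = -2, r₂ = -1 (distinct).
General solution: b(n) = A·(-2)^n + B·(-1)^n.
From b(0) = 1: A + B = 1.
From b(1) = 1: -2A - B = 1.
Solving: A = -2, B = 3.
So b(n) = 3 \left(-1\right)^{n} - 2 \left(-2\right)^{n}.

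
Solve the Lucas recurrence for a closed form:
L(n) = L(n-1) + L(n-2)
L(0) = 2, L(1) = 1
This is the Lucas sequence.
Characteristic equation: x² - x - 1 = 0; roots r₁ = \frac{1}{2} + \frac{\sqrt{5}}{2}, r₂ = \frac{1}{2} - \frac{\sqrt{5}}{2}.
General: L(n) = A·r₁^n + B·r₂^n. Solving with L(0)=2, L(1)=1 gives A = 1, B = 1.
So L(n) = 2^{- n} \left(\left(1 - \sqrt{5}\right)^{n} + \left(1 + \sqrt{5}\right)^{n}\right).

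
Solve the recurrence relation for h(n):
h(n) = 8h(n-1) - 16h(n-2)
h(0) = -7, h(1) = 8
Characteristic equation: x² - 8x + 16 = 0, which is (x - (4))².
Repeated root r = 4.
General solution: h(n) = (A + Bn)·(4)^n.
From h(0) = -7: A = -7.
From h(1) = 8: (A + B)·(4) = 8 ⇒ B = 9.
So h(n) = \left(9 n - 7\right) \cdot (4)^n.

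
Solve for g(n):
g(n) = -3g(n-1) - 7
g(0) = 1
First-order linear non-homogeneous.
Homogeneous solution: g_h(n) = A·(-3)^n.
Try constant particular solution g_p = K: K = -3K - 7 ⇒ K = - \frac{7}{4}.
General: g(n) = A·(-3)^n - \frac{7}{4}.
Apply g(0) = 1: A - \frac{7}{4} = 1 ⇒ A = \frac{11}{4}.
So g(n) = \frac{11 \left(-3\right)^{n}}{4} - \frac{7}{4}.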